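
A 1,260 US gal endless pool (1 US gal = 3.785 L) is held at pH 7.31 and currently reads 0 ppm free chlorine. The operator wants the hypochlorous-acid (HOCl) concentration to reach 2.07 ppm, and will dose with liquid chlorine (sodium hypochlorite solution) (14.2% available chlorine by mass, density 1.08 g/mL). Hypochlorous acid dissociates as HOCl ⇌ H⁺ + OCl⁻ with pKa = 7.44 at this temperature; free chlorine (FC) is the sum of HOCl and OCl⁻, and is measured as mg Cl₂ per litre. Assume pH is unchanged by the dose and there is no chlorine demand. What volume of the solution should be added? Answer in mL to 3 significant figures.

Volume: 1,260 US gal × 3.785 L/gal = 4,769 L.
[OCl⁻]/[HOCl] = 10^(pH − pKa) = 10^(7.31 − 7.44) = 0.7413; fraction as HOCl = 1/(1 + 0.7413) = 0.5743.
Free chlorine required for 2.07 ppm HOCl: 2.07 / 0.5743 = 3.605 ppm.
FC to add: 3.605 − 0 = 3.605 mg/L as Cl₂.
Cl₂ equivalent: 3.605 mg/L × 4,769 L = 17.19 g.
Product at 14.2% available Cl: 17.19 / 0.142 = 121.1 g.
Volume: 121.1 g ÷ 1.08 g/mL = 112.1 mL.

112 mL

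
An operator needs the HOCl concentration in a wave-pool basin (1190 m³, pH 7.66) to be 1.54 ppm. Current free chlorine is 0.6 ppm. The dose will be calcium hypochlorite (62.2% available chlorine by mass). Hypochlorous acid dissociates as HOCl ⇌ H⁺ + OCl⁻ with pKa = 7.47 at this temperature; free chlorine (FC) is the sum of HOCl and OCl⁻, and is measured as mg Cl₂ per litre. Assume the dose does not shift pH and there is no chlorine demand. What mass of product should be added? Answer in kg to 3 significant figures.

Volume: 1190 m³ = 1,190,000 L.
[OCl⁻]/[HOCl] = 10^(pH − pKa) = 10^(7.66 − 7.47) = 1.549; fraction as HOCl = 1/(1 + 1.549) = 0.3923.
Free chlorine required for 1.54 ppm HOCl: 1.54 / 0.3923 = 3.925 ppm.
FC to add: 3.925 − 0.6 = 3.325 mg/L as Cl₂.
Cl₂ equivalent: 3.325 mg/L × 1,190,000 L = 3957 g.
Product at 62.2% available Cl: 3957 / 0.622 = 6362 g.

6.36 kg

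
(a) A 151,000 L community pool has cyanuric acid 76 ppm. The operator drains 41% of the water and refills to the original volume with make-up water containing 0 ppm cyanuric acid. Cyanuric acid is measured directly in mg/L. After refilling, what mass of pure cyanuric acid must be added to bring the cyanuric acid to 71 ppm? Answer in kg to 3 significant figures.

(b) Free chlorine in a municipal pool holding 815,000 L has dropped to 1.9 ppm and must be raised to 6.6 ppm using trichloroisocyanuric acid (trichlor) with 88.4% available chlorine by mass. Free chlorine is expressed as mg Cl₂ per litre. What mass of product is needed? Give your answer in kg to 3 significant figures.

(a) After draining 41% and refilling: 76 × 0.59 + 0 × 0.41 = 44.84 ppm.
(a) Deficit to target: 71 − 44.84 = 26.16 mg/L.
(a) Mass: 26.16 mg/L × 151,000 L = 3950 g cyanuric acid.

(b) Chlorine deficit: 6.6 − 1.9 = 4.7 ppm = 4.7 mg/L as Cl₂.
(b) Cl₂ equivalent needed: 4.7 mg/L × 815,000 L = 3,830,000 mg = 3830 g.
(b) Product at 88.4% available chlorine: 3830 / 0.884 = 4333 g.

(a) 3.95 kg; (b) 4.33 kg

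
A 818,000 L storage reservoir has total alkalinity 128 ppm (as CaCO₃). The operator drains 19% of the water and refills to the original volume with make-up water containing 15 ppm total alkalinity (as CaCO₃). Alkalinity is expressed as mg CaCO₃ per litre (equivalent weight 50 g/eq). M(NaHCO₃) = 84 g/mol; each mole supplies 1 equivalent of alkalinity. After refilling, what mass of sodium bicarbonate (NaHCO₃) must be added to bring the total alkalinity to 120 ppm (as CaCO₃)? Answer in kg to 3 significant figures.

18.5 kg

After draining 19% and refilling: 128 × 0.81 + 15 × 0.19 = 106.53 ppm.
Deficit to target: 120 − 106.53 = 13.47 mg/L.
As CaCO₃: 13.47 mg/L × 818,000 L = 11,020 g; ÷ 50 g/eq ÷ 1 = 220.4 mol NaHCO₃.
Mass: 220.4 × 84 = 18,510 g.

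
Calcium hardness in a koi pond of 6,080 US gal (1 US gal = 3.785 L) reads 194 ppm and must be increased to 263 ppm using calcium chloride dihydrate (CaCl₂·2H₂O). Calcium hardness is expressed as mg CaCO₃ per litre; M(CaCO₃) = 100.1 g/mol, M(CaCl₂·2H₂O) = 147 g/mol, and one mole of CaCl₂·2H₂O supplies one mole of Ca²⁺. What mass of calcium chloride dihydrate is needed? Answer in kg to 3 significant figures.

Volume: 6,080 US gal × 3.785 L/gal = 23,013 L.
Hardness to add: (263 − 194) = 69 mg/L as CaCO₃ × 23,013 L = 1588 g as CaCO₃.
Moles of Ca²⁺ (1 mol Ca²⁺ ≡ 1 mol CaCO₃): 1588 / 100.1 g/mol = 15.86 mol.
Mass of CaCl₂·2H₂O: 15.86 × 147 = 2332 g.

2.33 kg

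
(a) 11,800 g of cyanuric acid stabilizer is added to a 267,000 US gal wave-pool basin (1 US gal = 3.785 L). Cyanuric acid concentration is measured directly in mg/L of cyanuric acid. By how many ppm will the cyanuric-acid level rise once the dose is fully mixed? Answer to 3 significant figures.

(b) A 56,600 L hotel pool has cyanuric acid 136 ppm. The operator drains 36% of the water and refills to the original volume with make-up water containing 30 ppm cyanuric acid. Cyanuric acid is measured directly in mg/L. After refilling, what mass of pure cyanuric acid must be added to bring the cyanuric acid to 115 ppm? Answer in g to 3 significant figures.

(a) Volume: 267,000 US gal × 3.785 L/gal = 1,010,595 L.
(a) Rise: 11,800 g / 1,010,595 L × 1000 = 11.68 mg/L.

(b) After draining 36% and refilling: 136 × 0.64 + 30 × 0.36 = 97.84 ppm.
(b) Deficit to target: 115 − 97.84 = 17.16 mg/L.
(b) Mass: 17.16 mg/L × 56,600 L = 971.3 g cyanuric acid.

(a) 11.7 ppm; (b) 971 g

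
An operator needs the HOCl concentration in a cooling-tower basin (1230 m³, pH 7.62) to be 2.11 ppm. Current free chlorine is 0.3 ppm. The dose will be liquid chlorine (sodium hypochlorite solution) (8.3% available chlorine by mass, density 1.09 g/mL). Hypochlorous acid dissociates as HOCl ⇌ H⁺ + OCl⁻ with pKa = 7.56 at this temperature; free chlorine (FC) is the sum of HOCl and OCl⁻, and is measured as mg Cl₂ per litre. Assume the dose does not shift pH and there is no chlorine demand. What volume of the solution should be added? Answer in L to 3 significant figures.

57.5 L

Volume: 1230 m³ = 1,230,000 L.
[OCl⁻]/[HOCl] = 10^(pH − pKa) = 10^(7.62 − 7.56) = 1.148; fraction as HOCl = 1/(1 + 1.148) = 0.4655.
Free chlorine required for 2.11 ppm HOCl: 2.11 / 0.4655 = 4.533 ppm.
FC to add: 4.533 − 0.3 = 4.233 mg/L as Cl₂.
Cl₂ equivalent: 4.233 mg/L × 1,230,000 L = 5206 g.
Product at 8.3% available Cl: 5206 / 0.083 = 62,720 g.
Volume: 62,720 g ÷ 1.09 g/mL = 57,550 mL.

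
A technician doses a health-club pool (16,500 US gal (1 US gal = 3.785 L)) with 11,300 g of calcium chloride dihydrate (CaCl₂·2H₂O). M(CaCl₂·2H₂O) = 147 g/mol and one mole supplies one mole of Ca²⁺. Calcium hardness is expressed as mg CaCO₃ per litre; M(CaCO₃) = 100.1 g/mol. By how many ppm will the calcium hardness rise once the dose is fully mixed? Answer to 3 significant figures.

123 ppm

Volume: 16,500 US gal × 3.785 L/gal = 62,452 L.
Moles of Ca²⁺: 11,300 g ÷ 147 g/mol = 76.87 mol.
As CaCO₃: 76.87 mol × 100.1 g/mol = 7695 g.
Rise: 7695 g / 62,452 L × 1000 = 123.2 mg/L.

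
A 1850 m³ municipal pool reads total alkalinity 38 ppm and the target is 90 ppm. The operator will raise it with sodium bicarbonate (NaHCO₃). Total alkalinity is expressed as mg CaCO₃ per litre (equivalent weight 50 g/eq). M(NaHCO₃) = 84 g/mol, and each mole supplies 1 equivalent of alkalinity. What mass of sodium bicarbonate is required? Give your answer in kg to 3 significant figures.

162 kg

Volume: 1850 m³ = 1,850,000 L.
Alkalinity to add: (90 − 38) = 52 mg/L as CaCO₃ × 1,850,000 L = 96,200 g as CaCO₃.
Equivalents: 96,200 g ÷ 50 g/eq = 1924 eq.
NaHCO₃ supplies 1 eq per mole → 1924 mol.
Mass: 1924 mol × 84 g/mol = 161,600 g.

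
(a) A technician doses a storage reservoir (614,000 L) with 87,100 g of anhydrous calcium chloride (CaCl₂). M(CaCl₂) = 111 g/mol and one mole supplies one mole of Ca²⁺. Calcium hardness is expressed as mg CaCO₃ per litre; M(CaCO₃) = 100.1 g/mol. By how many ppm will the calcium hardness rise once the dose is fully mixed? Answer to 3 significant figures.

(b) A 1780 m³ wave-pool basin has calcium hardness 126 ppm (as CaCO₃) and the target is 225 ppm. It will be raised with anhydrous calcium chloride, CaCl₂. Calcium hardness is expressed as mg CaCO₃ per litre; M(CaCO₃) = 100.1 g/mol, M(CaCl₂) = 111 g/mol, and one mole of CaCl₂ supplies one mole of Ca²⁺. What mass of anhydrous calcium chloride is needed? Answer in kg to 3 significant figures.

(a) 128 ppm; (b) 195 kg

(a) Moles of Ca²⁺: 87,100 g ÷ 111 g/mol = 784.7 mol.
(a) As CaCO₃: 784.7 mol × 100.1 g/mol = 78,550 g.
(a) Rise: 78,550 g / 614,000 L × 1000 = 127.9 mg/L.

(b) Volume: 1780 m³ = 1,780,000 L.
(b) Hardness to add: (225 − 126) = 99 mg/L as CaCO₃ × 1,780,000 L = 176,200 g as CaCO₃.
(b) Moles of Ca²⁺ (1 mol Ca²⁺ ≡ 1 mol CaCO₃): 176,200 / 100.1 g/mol = 1760 mol.
(b) Mass of CaCl₂: 1760 × 111 = 195,400 g.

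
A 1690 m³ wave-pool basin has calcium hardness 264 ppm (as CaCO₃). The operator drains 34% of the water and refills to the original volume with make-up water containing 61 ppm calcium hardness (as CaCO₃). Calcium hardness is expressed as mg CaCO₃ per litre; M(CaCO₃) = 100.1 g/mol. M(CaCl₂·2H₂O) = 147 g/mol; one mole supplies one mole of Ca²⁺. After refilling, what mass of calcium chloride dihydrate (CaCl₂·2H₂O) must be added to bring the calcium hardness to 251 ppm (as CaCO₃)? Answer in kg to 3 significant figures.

139 kg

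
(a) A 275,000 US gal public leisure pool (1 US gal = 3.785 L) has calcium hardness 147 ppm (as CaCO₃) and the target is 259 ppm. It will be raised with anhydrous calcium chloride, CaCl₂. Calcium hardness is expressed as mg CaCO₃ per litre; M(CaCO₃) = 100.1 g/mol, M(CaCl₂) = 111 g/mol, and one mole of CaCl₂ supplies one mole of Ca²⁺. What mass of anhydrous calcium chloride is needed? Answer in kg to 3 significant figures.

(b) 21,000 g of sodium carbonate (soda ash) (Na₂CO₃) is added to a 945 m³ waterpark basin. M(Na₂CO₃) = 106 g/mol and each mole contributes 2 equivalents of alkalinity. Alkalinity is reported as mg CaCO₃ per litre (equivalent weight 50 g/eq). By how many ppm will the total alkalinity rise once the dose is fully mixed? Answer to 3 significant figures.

(a) Volume: 275,000 US gal × 3.785 L/gal = 1,040,875 L.
(a) Hardness to add: (259 − 147) = 112 mg/L as CaCO₃ × 1,040,875 L = 116,600 g as CaCO₃.
(a) Moles of Ca²⁺ (1 mol Ca²⁺ ≡ 1 mol CaCO₃): 116,600 / 100.1 g/mol = 1165 mol.
(a) Mass of CaCl₂: 1165 × 111 = 129,300 g.

(b) Volume: 945 m³ = 945,000 L.
(b) Moles of Na₂CO₃: 21,000 g ÷ 106 g/mol = 198.1 mol → 396.2 eq of alkalinity.
(b) As CaCO₃: 396.2 eq × 50 g/eq = 19,810 g.
(b) Rise: 19,810 g / 945,000 L × 1000 = 20.96 mg/L.

(a) 129 kg; (b) 21.0 ppm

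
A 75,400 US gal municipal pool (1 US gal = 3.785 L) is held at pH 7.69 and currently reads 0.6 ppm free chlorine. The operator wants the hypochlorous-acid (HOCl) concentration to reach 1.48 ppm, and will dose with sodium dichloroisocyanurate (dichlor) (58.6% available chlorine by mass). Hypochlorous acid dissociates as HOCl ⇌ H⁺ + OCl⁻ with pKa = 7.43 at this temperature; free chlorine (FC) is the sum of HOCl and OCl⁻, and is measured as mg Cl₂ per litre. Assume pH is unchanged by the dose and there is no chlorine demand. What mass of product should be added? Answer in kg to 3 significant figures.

1.74 kg

Volume: 75,400 US gal × 3.785 L/gal = 285,389 L.
[OCl⁻]/[HOCl] = 10^(pH − pKa) = 10^(7.69 − 7.43) = 1.82; fraction as HOCl = 1/(1 + 1.82) = 0.3546.
Free chlorine required for 1.48 ppm HOCl: 1.48 / 0.3546 = 4.173 ppm.
FC to add: 4.173 − 0.6 = 3.573 mg/L as Cl₂.
Cl₂ equivalent: 3.573 mg/L × 285,389 L = 1020 g.
Product at 58.6% available Cl: 1020 / 0.586 = 1740 g.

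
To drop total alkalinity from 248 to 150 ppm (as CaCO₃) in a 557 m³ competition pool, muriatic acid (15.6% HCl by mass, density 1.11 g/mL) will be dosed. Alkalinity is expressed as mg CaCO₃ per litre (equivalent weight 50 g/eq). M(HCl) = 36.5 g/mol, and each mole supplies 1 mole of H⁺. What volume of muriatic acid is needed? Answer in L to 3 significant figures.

Volume: 557 m³ = 557,000 L.
Alkalinity to neutralize: (248 − 150) = 98 mg/L as CaCO₃ × 557,000 L = 54,590 g as CaCO₃.
Equivalents of H⁺ required: 54,590 ÷ 50 g/eq = 1092 eq = 1092 mol HCl.
Mass of HCl: 1092 × 36.5 = 39,850 g.
Mass of 15.6% solution: 39,850 / 0.156 = 255,400 g.
Volume: 255,400 g ÷ 1.11 g/mL = 230,100 mL.

230 L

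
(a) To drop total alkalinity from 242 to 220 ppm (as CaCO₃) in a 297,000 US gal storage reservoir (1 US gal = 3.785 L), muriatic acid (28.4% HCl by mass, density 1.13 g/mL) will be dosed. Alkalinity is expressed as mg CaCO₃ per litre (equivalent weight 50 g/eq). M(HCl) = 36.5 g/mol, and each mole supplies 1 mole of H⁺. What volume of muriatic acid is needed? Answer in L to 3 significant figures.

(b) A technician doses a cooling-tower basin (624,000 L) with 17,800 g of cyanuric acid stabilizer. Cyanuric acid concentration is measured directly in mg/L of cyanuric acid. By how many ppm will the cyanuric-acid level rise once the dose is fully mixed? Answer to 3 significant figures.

(a) 56.3 L; (b) 28.5 ppm

(a) Volume: 297,000 US gal × 3.785 L/gal = 1,124,145 L.
(a) Alkalinity to neutralize: (242 − 220) = 22 mg/L as CaCO₃ × 1,124,145 L = 24,730 g as CaCO₃.
(a) Equivalents of H⁺ required: 24,730 ÷ 50 g/eq = 494.6 eq = 494.6 mol HCl.
(a) Mass of HCl: 494.6 × 36.5 = 18,050 g.
(a) Mass of 28.4% solution: 18,050 / 0.284 = 63,570 g.
(a) Volume: 63,570 g ÷ 1.13 g/mL = 56,260 mL.

(b) Rise: 17,800 g / 624,000 L × 1000 = 28.53 mg/L.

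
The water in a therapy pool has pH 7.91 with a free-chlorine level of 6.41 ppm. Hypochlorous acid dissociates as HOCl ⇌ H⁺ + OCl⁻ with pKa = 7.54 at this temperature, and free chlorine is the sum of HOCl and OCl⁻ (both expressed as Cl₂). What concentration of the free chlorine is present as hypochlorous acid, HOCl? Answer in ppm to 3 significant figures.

1.92 ppm

[OCl⁻]/[HOCl] = 10^(pH − pKa) = 10^(7.91 − 7.54) = 10^0.37 = 2.344.
Fraction as HOCl = 1 / (1 + 2.344) = 0.299.
HOCl = 0.299 × 6.41 ppm = 1.917 ppm.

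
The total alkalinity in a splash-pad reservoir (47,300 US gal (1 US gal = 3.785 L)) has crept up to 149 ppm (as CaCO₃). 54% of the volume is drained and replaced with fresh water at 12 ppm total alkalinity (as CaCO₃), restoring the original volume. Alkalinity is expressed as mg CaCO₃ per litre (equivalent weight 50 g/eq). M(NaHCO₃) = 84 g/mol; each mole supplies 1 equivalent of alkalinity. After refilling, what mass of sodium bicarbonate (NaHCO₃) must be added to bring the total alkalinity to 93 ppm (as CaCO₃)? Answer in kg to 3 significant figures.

5.41 kg

Volume: 47,300 US gal × 3.785 L/gal = 179,030 L.
After draining 54% and refilling: 149 × 0.46 + 12 × 0.54 = 75.02 ppm.
Deficit to target: 93 − 75.02 = 17.98 mg/L.
As CaCO₃: 17.98 mg/L × 179,030 L = 3219 g; ÷ 50 g/eq ÷ 1 = 64.38 mol NaHCO₃.
Mass: 64.38 × 84 = 5408 g.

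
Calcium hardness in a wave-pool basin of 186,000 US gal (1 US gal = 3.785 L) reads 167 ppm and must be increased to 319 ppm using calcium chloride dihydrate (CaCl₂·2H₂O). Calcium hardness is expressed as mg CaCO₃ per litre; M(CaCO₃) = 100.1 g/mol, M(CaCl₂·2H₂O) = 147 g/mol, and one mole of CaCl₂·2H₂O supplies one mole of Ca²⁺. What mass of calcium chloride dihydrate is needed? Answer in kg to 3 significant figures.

Volume: 186,000 US gal × 3.785 L/gal = 704,010 L.
Hardness to add: (319 − 167) = 152 mg/L as CaCO₃ × 704,010 L = 107,000 g as CaCO₃.
Moles of Ca²⁺ (1 mol Ca²⁺ ≡ 1 mol CaCO₃): 107,000 / 100.1 g/mol = 1069 mol.
Mass of CaCl₂·2H₂O: 1069 × 147 = 157,100 g.

157 kg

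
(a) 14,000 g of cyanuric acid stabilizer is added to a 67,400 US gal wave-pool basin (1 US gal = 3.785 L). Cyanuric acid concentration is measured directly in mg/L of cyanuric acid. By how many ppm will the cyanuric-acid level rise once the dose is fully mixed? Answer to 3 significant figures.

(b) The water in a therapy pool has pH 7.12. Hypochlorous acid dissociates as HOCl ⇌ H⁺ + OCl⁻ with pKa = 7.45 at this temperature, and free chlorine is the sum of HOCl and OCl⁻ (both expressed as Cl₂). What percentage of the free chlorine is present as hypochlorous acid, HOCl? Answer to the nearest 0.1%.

(a) 54.9 ppm; (b) 68.1%

(a) Volume: 67,400 US gal × 3.785 L/gal = 255,109 L.
(a) Rise: 14,000 g / 255,109 L × 1000 = 54.88 mg/L.

(b) [OCl⁻]/[HOCl] = 10^(pH − pKa) = 10^(7.12 − 7.45) = 10^-0.33 = 0.4677.
(b) Fraction as HOCl = 1 / (1 + 0.4677) = 0.6813.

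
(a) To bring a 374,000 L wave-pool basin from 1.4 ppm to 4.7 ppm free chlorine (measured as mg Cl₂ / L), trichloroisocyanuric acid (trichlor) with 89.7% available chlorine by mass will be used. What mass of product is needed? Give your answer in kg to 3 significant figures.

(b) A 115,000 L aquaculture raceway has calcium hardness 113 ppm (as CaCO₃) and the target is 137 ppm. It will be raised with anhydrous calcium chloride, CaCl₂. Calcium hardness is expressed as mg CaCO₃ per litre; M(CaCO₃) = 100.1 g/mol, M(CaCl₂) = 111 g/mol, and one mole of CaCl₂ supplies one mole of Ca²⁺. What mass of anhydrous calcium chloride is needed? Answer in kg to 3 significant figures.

(a) Chlorine deficit: 4.7 − 1.4 = 3.3 ppm = 3.3 mg/L as Cl₂.
(a) Cl₂ equivalent needed: 3.3 mg/L × 374,000 L = 1,234,000 mg = 1234 g.
(a) Product at 89.7% available chlorine: 1234 / 0.897 = 1376 g.

(b) Hardness to add: (137 − 113) = 24 mg/L as CaCO₃ × 115,000 L = 2760 g as CaCO₃.
(b) Moles of Ca²⁺ (1 mol Ca²⁺ ≡ 1 mol CaCO₃): 2760 / 100.1 g/mol = 27.57 mol.
(b) Mass of CaCl₂: 27.57 × 111 = 3061 g.

(a) 1.38 kg; (b) 3.06 kg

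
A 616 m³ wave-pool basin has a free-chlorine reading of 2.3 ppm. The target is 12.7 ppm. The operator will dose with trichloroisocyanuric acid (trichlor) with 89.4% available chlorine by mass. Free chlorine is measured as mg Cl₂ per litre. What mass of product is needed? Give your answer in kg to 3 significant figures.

7.17 kg

Volume: 616 m³ = 616,000 L.
Chlorine deficit: 12.7 − 2.3 = 10.4 ppm = 10.4 mg/L as Cl₂.
Cl₂ equivalent needed: 10.4 mg/L × 616,000 L = 6,406,000 mg = 6406 g.
Product at 89.4% available chlorine: 6406 / 0.894 = 7166 g.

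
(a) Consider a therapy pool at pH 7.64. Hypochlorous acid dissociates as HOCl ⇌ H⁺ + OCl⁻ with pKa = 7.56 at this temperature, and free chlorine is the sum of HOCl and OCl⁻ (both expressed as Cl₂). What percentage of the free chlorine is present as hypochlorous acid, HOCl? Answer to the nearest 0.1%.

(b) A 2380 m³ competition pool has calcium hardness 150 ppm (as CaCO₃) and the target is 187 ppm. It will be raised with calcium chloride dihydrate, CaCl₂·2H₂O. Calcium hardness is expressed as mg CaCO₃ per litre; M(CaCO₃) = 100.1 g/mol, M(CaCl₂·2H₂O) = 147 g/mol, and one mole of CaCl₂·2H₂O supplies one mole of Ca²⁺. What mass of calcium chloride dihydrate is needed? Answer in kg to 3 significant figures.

(a) 45.4%; (b) 129 kg

(a) [OCl⁻]/[HOCl] = 10^(pH − pKa) = 10^(7.64 − 7.56) = 10^0.08 = 1.202.
(a) Fraction as HOCl = 1 / (1 + 1.202) = 0.4541.

(b) Volume: 2380 m³ = 2,380,000 L.
(b) Hardness to add: (187 − 150) = 37 mg/L as CaCO₃ × 2,380,000 L = 88,060 g as CaCO₃.
(b) Moles of Ca²⁺ (1 mol Ca²⁺ ≡ 1 mol CaCO₃): 88,060 / 100.1 g/mol = 879.7 mol.
(b) Mass of CaCl₂·2H₂O: 879.7 × 147 = 129,300 g.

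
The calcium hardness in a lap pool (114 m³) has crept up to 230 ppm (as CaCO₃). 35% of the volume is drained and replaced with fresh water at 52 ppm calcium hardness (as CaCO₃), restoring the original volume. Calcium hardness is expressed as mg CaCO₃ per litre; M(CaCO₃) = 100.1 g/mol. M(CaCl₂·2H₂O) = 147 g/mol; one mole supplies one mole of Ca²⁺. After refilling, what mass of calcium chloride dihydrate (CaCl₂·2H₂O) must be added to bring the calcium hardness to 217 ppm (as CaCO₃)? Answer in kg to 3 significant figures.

8.25 kg

Volume: 114 m³ = 114,000 L.
After draining 35% and refilling: 230 × 0.65 + 52 × 0.35 = 167.7 ppm.
Deficit to target: 217 − 167.7 = 49.3 mg/L.
As CaCO₃: 49.3 mg/L × 114,000 L = 5620 g; ÷ 100.1 = 56.15 mol Ca²⁺.
Mass: 56.15 × 147 = 8253 g.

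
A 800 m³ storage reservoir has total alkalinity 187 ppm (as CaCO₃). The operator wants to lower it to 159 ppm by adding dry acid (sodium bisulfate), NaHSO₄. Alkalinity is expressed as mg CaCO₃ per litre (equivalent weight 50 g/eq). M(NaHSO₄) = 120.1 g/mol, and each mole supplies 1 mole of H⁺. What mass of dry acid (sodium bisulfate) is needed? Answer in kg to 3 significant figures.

Volume: 800 m³ = 800,000 L.
Alkalinity to neutralize: (187 − 159) = 28 mg/L as CaCO₃ × 800,000 L = 22,400 g as CaCO₃.
Equivalents of H⁺ required: 22,400 ÷ 50 g/eq = 448 eq = 448 mol NaHSO₄.
Mass of NaHSO₄: 448 × 120.1 = 53,800 g.

53.8 kg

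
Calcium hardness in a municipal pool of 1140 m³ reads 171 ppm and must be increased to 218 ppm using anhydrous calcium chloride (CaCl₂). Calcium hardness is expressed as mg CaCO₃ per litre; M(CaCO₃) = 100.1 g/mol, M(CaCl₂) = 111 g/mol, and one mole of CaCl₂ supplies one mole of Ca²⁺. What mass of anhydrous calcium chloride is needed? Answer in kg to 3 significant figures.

Volume: 1140 m³ = 1,140,000 L.
Hardness to add: (218 − 171) = 47 mg/L as CaCO₃ × 1,140,000 L = 53,580 g as CaCO₃.
Moles of Ca²⁺ (1 mol Ca²⁺ ≡ 1 mol CaCO₃): 53,580 / 100.1 g/mol = 535.3 mol.
Mass of CaCl₂: 535.3 × 111 = 59,410 g.

59.4 kg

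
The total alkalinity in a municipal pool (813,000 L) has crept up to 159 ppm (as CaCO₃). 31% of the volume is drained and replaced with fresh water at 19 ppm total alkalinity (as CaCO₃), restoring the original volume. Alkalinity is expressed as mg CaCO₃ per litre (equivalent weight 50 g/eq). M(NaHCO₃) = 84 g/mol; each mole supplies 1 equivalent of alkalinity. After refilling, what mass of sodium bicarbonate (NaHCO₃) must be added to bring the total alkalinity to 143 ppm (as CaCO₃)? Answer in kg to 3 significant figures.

37.4 kg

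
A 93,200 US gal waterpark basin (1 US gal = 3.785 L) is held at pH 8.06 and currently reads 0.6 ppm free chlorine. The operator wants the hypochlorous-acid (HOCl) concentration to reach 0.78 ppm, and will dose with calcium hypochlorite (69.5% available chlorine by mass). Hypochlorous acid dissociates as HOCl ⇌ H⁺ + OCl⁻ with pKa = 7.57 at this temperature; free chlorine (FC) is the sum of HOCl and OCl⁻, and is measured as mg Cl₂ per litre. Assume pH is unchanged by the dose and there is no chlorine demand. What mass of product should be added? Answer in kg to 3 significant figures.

Volume: 93,200 US gal × 3.785 L/gal = 352,762 L.
[OCl⁻]/[HOCl] = 10^(pH − pKa) = 10^(8.06 − 7.57) = 3.09; fraction as HOCl = 1/(1 + 3.09) = 0.2445.
Free chlorine required for 0.78 ppm HOCl: 0.78 / 0.2445 = 3.19 ppm.
FC to add: 3.19 − 0.6 = 2.59 mg/L as Cl₂.
Cl₂ equivalent: 2.59 mg/L × 352,762 L = 913.8 g.
Product at 69.5% available Cl: 913.8 / 0.695 = 1315 g.

1.31 kg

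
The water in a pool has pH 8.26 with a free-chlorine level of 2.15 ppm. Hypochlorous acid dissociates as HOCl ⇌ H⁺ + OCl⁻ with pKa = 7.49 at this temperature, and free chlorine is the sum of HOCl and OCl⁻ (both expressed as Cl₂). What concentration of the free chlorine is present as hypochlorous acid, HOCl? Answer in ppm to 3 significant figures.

[OCl⁻]/[HOCl] = 10^(pH − pKa) = 10^(8.26 − 7.49) = 10^0.77 = 5.888.
Fraction as HOCl = 1 / (1 + 5.888) = 0.1452.
HOCl = 0.1452 × 2.15 ppm = 0.3121 ppm.

0.312 ppm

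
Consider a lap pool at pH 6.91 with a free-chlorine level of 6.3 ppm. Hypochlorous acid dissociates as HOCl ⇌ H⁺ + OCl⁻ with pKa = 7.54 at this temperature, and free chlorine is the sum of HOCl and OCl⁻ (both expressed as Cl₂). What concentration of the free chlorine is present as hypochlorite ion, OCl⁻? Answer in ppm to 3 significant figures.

[OCl⁻]/[HOCl] = 10^(pH − pKa) = 10^(6.91 − 7.54) = 10^-0.63 = 0.2344.
Fraction as HOCl = 1 / (1 + 0.2344) = 0.8101.
OCl⁻ = (1 − 0.8101) × 6.3 ppm = 1.196 ppm.

1.20 ppm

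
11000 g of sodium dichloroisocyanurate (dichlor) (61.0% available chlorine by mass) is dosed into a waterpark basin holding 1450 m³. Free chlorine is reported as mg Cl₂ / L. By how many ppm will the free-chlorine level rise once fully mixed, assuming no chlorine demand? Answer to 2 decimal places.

Volume: 1450 m³ = 1,450,000 L.
Available chlorine delivered: 11,000 g × 0.61 = 6710 g as Cl₂.
Concentration rise: 6710 g / 1,450,000 L = 4.628 mg/L = 4.63 ppm.

4.63 ppm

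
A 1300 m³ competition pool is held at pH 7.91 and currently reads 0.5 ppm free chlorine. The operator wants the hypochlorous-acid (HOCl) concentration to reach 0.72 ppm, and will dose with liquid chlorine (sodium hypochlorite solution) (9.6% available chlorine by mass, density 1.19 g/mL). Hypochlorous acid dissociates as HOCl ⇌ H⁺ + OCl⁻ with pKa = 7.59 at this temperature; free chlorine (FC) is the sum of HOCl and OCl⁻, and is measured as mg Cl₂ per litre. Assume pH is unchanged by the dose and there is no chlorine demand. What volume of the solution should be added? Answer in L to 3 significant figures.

19.6 L

Volume: 1300 m³ = 1,300,000 L.
[OCl⁻]/[HOCl] = 10^(pH − pKa) = 10^(7.91 − 7.59) = 2.089; fraction as HOCl = 1/(1 + 2.089) = 0.3237.
Free chlorine required for 0.72 ppm HOCl: 0.72 / 0.3237 = 2.224 ppm.
FC to add: 2.224 − 0.5 = 1.724 mg/L as Cl₂.
Cl₂ equivalent: 1.724 mg/L × 1,300,000 L = 2242 g.
Product at 9.6% available Cl: 2242 / 0.096 = 23,350 g.
Volume: 23,350 g ÷ 1.19 g/mL = 19,620 mL.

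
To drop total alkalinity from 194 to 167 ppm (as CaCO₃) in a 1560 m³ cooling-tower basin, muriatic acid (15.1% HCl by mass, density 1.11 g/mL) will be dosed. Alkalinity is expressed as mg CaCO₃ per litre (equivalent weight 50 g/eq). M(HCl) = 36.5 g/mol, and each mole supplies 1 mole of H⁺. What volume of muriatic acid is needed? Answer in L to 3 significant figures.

Volume: 1560 m³ = 1,560,000 L.
Alkalinity to neutralize: (194 − 167) = 27 mg/L as CaCO₃ × 1,560,000 L = 42,120 g as CaCO₃.
Equivalents of H⁺ required: 42,120 ÷ 50 g/eq = 842.4 eq = 842.4 mol HCl.
Mass of HCl: 842.4 × 36.5 = 30,750 g.
Mass of 15.1% solution: 30,750 / 0.151 = 203,600 g.
Volume: 203,600 g ÷ 1.11 g/mL = 183,400 mL.

183 L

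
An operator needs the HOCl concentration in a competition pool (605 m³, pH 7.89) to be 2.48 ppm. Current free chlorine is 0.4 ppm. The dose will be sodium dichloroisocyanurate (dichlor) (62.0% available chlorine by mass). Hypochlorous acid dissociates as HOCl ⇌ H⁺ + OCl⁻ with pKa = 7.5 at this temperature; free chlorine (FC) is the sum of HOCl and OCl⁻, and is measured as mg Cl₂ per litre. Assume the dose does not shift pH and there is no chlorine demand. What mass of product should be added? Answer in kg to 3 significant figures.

7.97 kg

Volume: 605 m³ = 605,000 L.
[OCl⁻]/[HOCl] = 10^(pH − pKa) = 10^(7.89 − 7.5) = 2.455; fraction as HOCl = 1/(1 + 2.455) = 0.2895.
Free chlorine required for 2.48 ppm HOCl: 2.48 / 0.2895 = 8.568 ppm.
FC to add: 8.568 − 0.4 = 8.168 mg/L as Cl₂.
Cl₂ equivalent: 8.168 mg/L × 605,000 L = 4941 g.
Product at 62.0% available Cl: 4941 / 0.62 = 7970 g.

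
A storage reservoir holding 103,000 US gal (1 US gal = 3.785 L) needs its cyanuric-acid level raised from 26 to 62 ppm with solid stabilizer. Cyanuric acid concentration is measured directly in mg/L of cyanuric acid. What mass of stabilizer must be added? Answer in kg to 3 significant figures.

14.0 kg

Volume: 103,000 US gal × 3.785 L/gal = 389,855 L.
CYA to add: (62 − 26) = 36 mg/L × 389,855 L = 14,030 g cyanuric acid.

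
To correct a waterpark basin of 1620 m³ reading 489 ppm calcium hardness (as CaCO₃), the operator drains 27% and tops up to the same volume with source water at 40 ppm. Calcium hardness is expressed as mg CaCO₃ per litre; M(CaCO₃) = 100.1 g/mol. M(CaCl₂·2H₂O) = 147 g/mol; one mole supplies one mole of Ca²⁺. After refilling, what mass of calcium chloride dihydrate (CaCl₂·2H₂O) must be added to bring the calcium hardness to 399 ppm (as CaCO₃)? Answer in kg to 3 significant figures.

74.3 kg

Volume: 1620 m³ = 1,620,000 L.
After draining 27% and refilling: 489 × 0.73 + 40 × 0.27 = 367.77 ppm.
Deficit to target: 399 − 367.77 = 31.23 mg/L.
As CaCO₃: 31.23 mg/L × 1,620,000 L = 50,590 g; ÷ 100.1 = 505.4 mol Ca²⁺.
Mass: 505.4 × 147 = 74,300 g.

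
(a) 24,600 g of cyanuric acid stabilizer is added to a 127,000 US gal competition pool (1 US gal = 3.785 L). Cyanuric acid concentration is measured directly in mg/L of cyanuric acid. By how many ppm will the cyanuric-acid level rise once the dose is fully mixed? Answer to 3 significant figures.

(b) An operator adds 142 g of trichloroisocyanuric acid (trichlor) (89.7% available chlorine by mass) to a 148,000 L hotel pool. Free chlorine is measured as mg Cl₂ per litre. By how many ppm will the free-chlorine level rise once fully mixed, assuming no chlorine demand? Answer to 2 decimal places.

(a) 51.2 ppm; (b) 0.86 ppm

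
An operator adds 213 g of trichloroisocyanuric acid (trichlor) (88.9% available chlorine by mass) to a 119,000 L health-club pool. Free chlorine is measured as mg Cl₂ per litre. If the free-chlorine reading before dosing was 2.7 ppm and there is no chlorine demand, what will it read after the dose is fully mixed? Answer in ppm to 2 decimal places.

4.29 ppm

Available chlorine delivered: 213 g × 0.889 = 189.4 g as Cl₂.
Concentration rise: 189.4 g / 119,000 L = 1.591 mg/L = 1.59 ppm.
Final FC: 2.7 + 1.59 = 4.29 ppm.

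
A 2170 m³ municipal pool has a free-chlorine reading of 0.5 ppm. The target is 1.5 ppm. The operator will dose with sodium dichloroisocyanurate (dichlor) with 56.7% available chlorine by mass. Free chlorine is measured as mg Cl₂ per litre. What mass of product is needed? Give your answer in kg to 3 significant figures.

Volume: 2170 m³ = 2,170,000 L.
Chlorine deficit: 1.5 − 0.5 = 1 ppm = 1 mg/L as Cl₂.
Cl₂ equivalent needed: 1 mg/L × 2,170,000 L = 2,170,000 mg = 2170 g.
Product at 56.7% available chlorine: 2170 / 0.567 = 3827 g.

3.83 kg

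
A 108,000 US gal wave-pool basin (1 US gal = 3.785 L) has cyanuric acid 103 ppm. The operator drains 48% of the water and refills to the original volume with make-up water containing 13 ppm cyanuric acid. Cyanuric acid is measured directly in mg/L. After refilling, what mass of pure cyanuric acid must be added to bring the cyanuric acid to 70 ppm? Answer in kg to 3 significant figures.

4.17 kg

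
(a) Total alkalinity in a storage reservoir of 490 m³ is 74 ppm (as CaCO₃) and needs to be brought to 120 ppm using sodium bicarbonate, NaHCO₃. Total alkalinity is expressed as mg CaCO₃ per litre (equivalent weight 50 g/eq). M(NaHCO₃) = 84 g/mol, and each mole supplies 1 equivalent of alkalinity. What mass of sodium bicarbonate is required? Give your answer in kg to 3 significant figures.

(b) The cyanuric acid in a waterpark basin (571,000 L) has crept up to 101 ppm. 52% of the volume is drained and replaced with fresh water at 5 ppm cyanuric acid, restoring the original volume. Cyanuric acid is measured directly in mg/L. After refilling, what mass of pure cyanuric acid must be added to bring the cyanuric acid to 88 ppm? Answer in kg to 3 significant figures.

(a) Volume: 490 m³ = 490,000 L.
(a) Alkalinity to add: (120 − 74) = 46 mg/L as CaCO₃ × 490,000 L = 22,540 g as CaCO₃.
(a) Equivalents: 22,540 g ÷ 50 g/eq = 450.8 eq.
(a) NaHCO₃ supplies 1 eq per mole → 450.8 mol.
(a) Mass: 450.8 mol × 84 g/mol = 37,870 g.

(b) After draining 52% and refilling: 101 × 0.48 + 5 × 0.52 = 51.08 ppm.
(b) Deficit to target: 88 − 51.08 = 36.92 mg/L.
(b) Mass: 36.92 mg/L × 571,000 L = 21,080 g cyanuric acid.

(a) 37.9 kg; (b) 21.1 kg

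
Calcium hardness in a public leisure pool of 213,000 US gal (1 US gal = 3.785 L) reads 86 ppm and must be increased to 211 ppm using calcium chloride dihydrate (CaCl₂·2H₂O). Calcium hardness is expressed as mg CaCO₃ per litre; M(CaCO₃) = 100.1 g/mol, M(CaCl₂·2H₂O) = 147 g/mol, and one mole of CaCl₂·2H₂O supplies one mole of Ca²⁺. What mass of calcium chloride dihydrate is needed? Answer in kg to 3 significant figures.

Volume: 213,000 US gal × 3.785 L/gal = 806,205 L.
Hardness to add: (211 − 86) = 125 mg/L as CaCO₃ × 806,205 L = 100,800 g as CaCO₃.
Moles of Ca²⁺ (1 mol Ca²⁺ ≡ 1 mol CaCO₃): 100,800 / 100.1 g/mol = 1007 mol.
Mass of CaCl₂·2H₂O: 1007 × 147 = 148,000 g.

148 kg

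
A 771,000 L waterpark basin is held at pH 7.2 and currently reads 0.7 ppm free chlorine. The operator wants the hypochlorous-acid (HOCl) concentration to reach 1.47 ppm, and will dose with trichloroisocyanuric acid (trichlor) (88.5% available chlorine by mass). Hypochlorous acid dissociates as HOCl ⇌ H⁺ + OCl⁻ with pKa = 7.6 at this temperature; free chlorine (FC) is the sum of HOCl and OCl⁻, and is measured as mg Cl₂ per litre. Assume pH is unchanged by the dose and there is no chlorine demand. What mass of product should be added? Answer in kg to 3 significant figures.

[OCl⁻]/[HOCl] = 10^(pH − pKa) = 10^(7.2 − 7.6) = 0.3981; fraction as HOCl = 1/(1 + 0.3981) = 0.7153.
Free chlorine required for 1.47 ppm HOCl: 1.47 / 0.7153 = 2.055 ppm.
FC to add: 2.055 − 0.7 = 1.355 mg/L as Cl₂.
Cl₂ equivalent: 1.355 mg/L × 771,000 L = 1045 g.
Product at 88.5% available Cl: 1045 / 0.885 = 1181 g.

1.18 kg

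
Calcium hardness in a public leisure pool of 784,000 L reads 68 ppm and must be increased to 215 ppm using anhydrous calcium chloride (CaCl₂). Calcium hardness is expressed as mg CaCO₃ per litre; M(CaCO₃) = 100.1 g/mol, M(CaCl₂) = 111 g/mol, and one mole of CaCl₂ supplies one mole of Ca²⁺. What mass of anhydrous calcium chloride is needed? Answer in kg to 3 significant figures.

Hardness to add: (215 − 68) = 147 mg/L as CaCO₃ × 784,000 L = 115,200 g as CaCO₃.
Moles of Ca²⁺ (1 mol Ca²⁺ ≡ 1 mol CaCO₃): 115,200 / 100.1 g/mol = 1151 mol.
Mass of CaCl₂: 1151 × 111 = 127,800 g.

128 kg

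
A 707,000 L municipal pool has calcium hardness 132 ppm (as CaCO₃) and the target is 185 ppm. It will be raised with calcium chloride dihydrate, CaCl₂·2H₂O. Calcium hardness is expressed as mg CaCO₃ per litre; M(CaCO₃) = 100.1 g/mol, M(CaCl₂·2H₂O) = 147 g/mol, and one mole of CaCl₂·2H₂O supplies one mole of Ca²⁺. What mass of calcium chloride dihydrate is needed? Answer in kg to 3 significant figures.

Hardness to add: (185 − 132) = 53 mg/L as CaCO₃ × 707,000 L = 37,470 g as CaCO₃.
Moles of Ca²⁺ (1 mol Ca²⁺ ≡ 1 mol CaCO₃): 37,470 / 100.1 g/mol = 374.3 mol.
Mass of CaCl₂·2H₂O: 374.3 × 147 = 55,030 g.

55.0 kg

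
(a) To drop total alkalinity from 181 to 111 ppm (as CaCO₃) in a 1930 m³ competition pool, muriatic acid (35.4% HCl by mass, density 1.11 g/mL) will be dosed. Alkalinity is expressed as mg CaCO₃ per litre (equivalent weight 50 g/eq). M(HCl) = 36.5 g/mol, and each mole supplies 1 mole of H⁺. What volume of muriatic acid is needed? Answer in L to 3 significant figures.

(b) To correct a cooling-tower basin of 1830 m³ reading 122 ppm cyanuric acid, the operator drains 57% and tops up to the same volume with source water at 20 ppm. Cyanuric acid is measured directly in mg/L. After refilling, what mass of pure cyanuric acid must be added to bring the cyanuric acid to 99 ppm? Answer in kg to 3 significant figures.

(a) Volume: 1930 m³ = 1,930,000 L.
(a) Alkalinity to neutralize: (181 − 111) = 70 mg/L as CaCO₃ × 1,930,000 L = 135,100 g as CaCO₃.
(a) Equivalents of H⁺ required: 135,100 ÷ 50 g/eq = 2702 eq = 2702 mol HCl.
(a) Mass of HCl: 2702 × 36.5 = 98,620 g.
(a) Mass of 35.4% solution: 98,620 / 0.354 = 278,600 g.
(a) Volume: 278,600 g ÷ 1.11 g/mL = 251,000 mL.

(b) Volume: 1830 m³ = 1,830,000 L.
(b) After draining 57% and refilling: 122 × 0.43 + 20 × 0.57 = 63.86 ppm.
(b) Deficit to target: 99 − 63.86 = 35.14 mg/L.
(b) Mass: 35.14 mg/L × 1,830,000 L = 64,310 g cyanuric acid.

(a) 251 L; (b) 64.3 kg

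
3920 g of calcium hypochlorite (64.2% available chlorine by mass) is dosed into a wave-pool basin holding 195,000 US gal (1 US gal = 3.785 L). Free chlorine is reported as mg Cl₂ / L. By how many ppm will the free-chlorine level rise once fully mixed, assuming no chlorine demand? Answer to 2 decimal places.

Volume: 195,000 US gal × 3.785 L/gal = 738,075 L.
Available chlorine delivered: 3920 g × 0.642 = 2517 g as Cl₂.
Concentration rise: 2517 g / 738,075 L = 3.41 mg/L = 3.41 ppm.

3.41 ppm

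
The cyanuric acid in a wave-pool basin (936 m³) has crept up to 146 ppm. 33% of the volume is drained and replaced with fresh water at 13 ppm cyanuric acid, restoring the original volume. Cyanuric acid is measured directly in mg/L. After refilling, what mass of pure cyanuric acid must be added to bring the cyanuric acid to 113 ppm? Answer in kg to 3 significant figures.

10.2 kg

Volume: 936 m³ = 936,000 L.
After draining 33% and refilling: 146 × 0.67 + 13 × 0.33 = 102.11 ppm.
Deficit to target: 113 − 102.11 = 10.89 mg/L.
Mass: 10.89 mg/L × 936,000 L = 10,190 g cyanuric acid.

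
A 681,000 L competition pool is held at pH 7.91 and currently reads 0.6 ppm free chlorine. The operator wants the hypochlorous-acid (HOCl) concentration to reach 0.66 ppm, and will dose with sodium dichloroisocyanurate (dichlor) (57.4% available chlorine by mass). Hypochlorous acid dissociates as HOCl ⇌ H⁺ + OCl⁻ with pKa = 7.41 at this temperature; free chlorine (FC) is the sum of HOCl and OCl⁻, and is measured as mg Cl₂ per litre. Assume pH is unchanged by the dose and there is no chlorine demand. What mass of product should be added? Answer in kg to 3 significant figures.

[OCl⁻]/[HOCl] = 10^(pH − pKa) = 10^(7.91 − 7.41) = 3.162; fraction as HOCl = 1/(1 + 3.162) = 0.2403.
Free chlorine required for 0.66 ppm HOCl: 0.66 / 0.2403 = 2.747 ppm.
FC to add: 2.747 − 0.6 = 2.147 mg/L as Cl₂.
Cl₂ equivalent: 2.147 mg/L × 681,000 L = 1462 g.
Product at 57.4% available Cl: 1462 / 0.574 = 2547 g.

2.55 kg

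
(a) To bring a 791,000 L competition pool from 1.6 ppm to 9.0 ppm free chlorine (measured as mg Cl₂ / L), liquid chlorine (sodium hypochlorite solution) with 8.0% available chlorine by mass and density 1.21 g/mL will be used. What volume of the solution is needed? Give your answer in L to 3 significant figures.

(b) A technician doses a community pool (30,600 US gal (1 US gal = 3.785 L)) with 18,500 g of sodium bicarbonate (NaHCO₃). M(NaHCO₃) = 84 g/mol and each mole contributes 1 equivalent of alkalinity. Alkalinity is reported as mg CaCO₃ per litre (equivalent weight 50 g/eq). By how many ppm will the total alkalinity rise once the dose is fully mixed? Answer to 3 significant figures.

(a) 60.5 L; (b) 95.1 ppm

(a) Chlorine deficit: 9.0 − 1.6 = 7.4 ppm = 7.4 mg/L as Cl₂.
(a) Cl₂ equivalent needed: 7.4 mg/L × 791,000 L = 5,853,000 mg = 5853 g.
(a) Product at 8.0% available chlorine: 5853 / 0.08 = 73,170 g.
(a) Volume at density 1.21 g/mL: 73,170 g ÷ 1.21 g/mL = 60,470 mL.

(b) Volume: 30,600 US gal × 3.785 L/gal = 115,821 L.
(b) Moles of NaHCO₃: 18,500 g ÷ 84 g/mol = 220.2 mol → 220.2 eq of alkalinity.
(b) As CaCO₃: 220.2 eq × 50 g/eq = 11,010 g.
(b) Rise: 11,010 g / 115,821 L × 1000 = 95.08 mg/L.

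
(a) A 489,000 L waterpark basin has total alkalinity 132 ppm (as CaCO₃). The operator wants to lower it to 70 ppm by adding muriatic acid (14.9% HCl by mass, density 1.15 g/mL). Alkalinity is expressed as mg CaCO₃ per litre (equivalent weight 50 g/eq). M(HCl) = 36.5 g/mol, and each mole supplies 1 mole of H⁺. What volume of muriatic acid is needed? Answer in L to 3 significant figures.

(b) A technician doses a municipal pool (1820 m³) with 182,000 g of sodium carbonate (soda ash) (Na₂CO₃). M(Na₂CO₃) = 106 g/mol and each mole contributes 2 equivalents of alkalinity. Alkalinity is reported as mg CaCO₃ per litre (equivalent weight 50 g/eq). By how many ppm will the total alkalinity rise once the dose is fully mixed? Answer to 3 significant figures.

(a) Alkalinity to neutralize: (132 − 70) = 62 mg/L as CaCO₃ × 489,000 L = 30,320 g as CaCO₃.
(a) Equivalents of H⁺ required: 30,320 ÷ 50 g/eq = 606.4 eq = 606.4 mol HCl.
(a) Mass of HCl: 606.4 × 36.5 = 22,130 g.
(a) Mass of 14.9% solution: 22,130 / 0.149 = 148,500 g.
(a) Volume: 148,500 g ÷ 1.15 g/mL = 129,200 mL.

(b) Volume: 1820 m³ = 1,820,000 L.
(b) Moles of Na₂CO₃: 182,000 g ÷ 106 g/mol = 1717 mol → 3434 eq of alkalinity.
(b) As CaCO₃: 3434 eq × 50 g/eq = 171,700 g.
(b) Rise: 171,700 g / 1,820,000 L × 1000 = 94.34 mg/L.

(a) 129 L; (b) 94.3 ppm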